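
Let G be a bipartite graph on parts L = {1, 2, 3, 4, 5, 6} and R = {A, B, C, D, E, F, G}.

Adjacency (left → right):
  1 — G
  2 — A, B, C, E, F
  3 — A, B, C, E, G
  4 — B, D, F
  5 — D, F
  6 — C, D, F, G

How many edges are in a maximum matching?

6

One maximum matching: 1→G, 2→E, 3→A, 4→B, 5→D, 6→F.
All 6 left vertices are matched, so no larger matching exists.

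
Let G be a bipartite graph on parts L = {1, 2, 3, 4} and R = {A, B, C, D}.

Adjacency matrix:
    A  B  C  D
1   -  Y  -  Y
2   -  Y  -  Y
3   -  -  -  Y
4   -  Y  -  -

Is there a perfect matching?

No

The set {1, 2, 3, 4} has only 2 neighbours ({B, D}), so by Hall's theorem at most 2 of the 4 left vertices can be matched.
Hence no matching covers every left vertex.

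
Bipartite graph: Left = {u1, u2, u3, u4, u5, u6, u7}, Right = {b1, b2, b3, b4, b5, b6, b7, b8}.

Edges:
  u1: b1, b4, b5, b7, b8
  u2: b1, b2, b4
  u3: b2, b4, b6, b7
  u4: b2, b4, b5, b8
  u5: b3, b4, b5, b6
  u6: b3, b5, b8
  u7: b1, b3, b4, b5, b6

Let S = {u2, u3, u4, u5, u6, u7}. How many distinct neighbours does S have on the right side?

The union of neighbours of {u2, u3, u4, u5, u6, u7} is {b1, b2, b3, b4, b5, b6, b7, b8}, which has 8 elements.
Since |N(S)| = 8 ≥ |S| = 6, Hall's condition holds for this subset.

8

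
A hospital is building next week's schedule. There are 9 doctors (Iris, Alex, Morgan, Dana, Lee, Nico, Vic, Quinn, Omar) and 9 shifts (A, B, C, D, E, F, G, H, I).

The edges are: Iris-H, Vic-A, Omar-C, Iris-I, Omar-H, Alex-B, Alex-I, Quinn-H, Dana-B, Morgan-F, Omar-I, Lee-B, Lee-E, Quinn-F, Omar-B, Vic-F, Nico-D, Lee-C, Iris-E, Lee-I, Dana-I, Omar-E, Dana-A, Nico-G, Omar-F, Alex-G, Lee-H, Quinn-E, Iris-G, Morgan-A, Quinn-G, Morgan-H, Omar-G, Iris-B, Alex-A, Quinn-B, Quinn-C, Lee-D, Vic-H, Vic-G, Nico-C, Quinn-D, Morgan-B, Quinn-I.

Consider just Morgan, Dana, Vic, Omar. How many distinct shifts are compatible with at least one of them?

8

The union of neighbours of {Morgan, Dana, Vic, Omar} is {A, B, C, E, F, G, H, I}, which has 8 elements.
Since |N(S)| = 8 ≥ |S| = 4, Hall's condition holds for this subset.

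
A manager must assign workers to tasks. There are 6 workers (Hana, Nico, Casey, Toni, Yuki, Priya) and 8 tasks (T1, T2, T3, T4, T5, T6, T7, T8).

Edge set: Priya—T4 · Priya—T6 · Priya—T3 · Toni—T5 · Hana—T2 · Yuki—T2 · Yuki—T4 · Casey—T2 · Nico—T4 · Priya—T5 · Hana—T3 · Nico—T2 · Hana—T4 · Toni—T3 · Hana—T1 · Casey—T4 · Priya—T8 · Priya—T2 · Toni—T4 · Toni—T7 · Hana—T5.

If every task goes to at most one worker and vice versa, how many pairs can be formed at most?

For example, pair Hana-T3, Nico-T4, Casey-T2, Toni-T7, Priya-T5.
The set {Nico, Casey, Yuki} has only 2 neighbours ({T2, T4}), so by Hall's theorem at most 5 of the 6 workers can be matched.

5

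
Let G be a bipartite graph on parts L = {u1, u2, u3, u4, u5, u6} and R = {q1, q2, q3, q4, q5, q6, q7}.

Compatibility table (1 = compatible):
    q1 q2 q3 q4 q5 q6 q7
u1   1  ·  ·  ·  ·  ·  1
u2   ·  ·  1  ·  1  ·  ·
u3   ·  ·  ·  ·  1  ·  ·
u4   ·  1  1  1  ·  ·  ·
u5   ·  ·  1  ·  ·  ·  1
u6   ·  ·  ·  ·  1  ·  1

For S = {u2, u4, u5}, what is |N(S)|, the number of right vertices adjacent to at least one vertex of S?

The union of neighbours of {u2, u4, u5} is {q2, q3, q4, q5, q7}, which has 5 elements.
Since |N(S)| = 5 ≥ |S| = 3, Hall's condition holds for this subset.

5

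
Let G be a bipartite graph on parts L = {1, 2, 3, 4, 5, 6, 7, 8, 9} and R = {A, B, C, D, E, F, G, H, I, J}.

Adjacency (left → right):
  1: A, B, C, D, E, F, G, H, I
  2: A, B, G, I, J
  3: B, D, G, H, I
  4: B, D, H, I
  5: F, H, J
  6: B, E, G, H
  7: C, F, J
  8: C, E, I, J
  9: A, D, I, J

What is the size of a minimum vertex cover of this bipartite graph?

9

The 9 edges 1–A, 2–G, 3–H, 4–D, 5–F, 6–B, 7–J, 8–E, 9–I form a matching, so any vertex cover needs at least 9 vertices (one per matched edge).
Conversely {1, 2, 3, 4, 5, 6, 7, 8, 9} meets every edge and has exactly 9 vertices, so 9 is optimal.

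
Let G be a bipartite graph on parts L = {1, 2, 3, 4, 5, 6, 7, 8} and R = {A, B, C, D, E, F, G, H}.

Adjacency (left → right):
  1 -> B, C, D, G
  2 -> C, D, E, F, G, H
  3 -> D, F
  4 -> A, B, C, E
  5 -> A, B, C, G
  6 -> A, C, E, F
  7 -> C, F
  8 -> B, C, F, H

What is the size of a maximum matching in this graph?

8

A valid assignment of size 8: 1→G, 2→H, 3→D, 4→E, 5→A, 6→C, 7→F, 8→B.
This saturates every left vertex, so 8 is the maximum.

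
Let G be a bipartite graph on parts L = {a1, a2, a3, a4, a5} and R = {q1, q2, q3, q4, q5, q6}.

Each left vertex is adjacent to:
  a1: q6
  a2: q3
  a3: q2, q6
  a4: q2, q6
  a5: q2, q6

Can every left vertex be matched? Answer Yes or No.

No

The set {a1, a3, a4, a5} has only 2 neighbours ({q2, q6}), so by Hall's theorem at most 3 of the 5 left vertices can be matched.
Hence no matching covers every left vertex.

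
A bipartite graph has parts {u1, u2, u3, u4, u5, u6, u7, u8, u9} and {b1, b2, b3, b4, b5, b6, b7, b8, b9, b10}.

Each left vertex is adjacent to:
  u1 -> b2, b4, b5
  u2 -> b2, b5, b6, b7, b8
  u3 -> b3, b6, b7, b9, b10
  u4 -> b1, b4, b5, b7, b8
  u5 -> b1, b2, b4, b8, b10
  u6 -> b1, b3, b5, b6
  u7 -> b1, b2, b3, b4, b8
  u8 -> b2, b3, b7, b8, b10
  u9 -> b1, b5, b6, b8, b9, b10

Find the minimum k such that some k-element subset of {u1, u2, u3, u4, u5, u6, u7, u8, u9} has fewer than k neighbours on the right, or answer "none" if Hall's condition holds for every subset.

A matching saturating every left vertex exists, for instance u1→b5, u2→b7, u3→b10, u4→b8, u5→b4, u6→b6, u7→b3, u8→b2, u9→b1.
By Hall's marriage theorem, this means |N(S)| ≥ |S| for every subset S, so no violating subset exists.

none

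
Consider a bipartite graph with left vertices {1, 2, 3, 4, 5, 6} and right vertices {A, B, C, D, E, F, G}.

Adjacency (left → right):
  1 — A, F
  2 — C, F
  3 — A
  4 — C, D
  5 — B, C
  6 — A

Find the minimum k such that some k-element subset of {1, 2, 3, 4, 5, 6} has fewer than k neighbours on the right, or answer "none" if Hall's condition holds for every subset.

Take S = {3, 6}. Its neighbourhood is {A}, so |N(S)| = 1 < |S| = 2.
No single vertex violates Hall's condition since each has at least one neighbour, so 2 is the minimum.

2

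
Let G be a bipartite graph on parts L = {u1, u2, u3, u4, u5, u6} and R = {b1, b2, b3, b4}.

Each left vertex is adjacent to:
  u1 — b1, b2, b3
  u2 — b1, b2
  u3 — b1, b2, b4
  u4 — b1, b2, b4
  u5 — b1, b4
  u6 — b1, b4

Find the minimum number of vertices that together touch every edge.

The 4 edges u1–b3, u2–b1, u3–b2, u4–b4 form a matching, so any vertex cover needs at least 4 vertices (one per matched edge).
Conversely {u1, b1, b2, b4} meets every edge and has exactly 4 vertices, so 4 is optimal.

4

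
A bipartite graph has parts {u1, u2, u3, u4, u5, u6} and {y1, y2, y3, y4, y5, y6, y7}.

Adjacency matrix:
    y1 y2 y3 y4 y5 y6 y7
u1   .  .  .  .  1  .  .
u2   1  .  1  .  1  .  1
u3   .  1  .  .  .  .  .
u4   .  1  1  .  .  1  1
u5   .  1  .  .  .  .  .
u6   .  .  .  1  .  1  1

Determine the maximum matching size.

5

For example, pair u1→y5, u2→y1, u3→y2, u4→y3, u6→y7.
The set {u3, u5} has only 1 neighbour ({y2}), so by Hall's theorem at most 5 of the 6 left vertices can be matched.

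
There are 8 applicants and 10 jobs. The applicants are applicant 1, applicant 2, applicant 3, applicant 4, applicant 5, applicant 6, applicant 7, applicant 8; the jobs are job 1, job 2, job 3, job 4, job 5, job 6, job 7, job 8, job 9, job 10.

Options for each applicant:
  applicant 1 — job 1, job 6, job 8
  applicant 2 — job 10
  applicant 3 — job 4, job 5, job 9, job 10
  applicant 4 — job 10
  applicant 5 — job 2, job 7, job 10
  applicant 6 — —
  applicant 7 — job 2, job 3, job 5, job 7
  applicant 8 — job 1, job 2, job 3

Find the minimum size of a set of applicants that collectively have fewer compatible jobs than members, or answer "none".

Take S = {applicant 6}. Its neighbourhood is {}, so |N(S)| = 0 < |S| = 1.

1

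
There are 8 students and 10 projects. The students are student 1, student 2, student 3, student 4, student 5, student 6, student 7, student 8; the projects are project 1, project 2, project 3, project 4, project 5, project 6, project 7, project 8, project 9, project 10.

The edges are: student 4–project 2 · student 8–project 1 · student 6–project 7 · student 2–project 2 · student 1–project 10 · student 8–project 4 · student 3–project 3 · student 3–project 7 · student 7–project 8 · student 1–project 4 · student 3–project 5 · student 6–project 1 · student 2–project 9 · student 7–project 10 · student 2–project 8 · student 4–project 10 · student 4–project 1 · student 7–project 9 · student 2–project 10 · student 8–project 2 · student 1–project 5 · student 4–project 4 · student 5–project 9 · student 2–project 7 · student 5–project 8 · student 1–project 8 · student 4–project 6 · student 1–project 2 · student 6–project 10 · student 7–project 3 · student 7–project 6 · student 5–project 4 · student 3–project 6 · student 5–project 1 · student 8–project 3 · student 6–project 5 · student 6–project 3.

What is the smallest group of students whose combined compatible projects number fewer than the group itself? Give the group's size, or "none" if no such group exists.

A matching saturating every student exists, for instance student 1→project 10, student 2→project 9, student 3→project 7, student 4→project 2, student 5→project 1, student 6→project 3, student 7→project 6, student 8→project 4.
By Hall's marriage theorem, this means |N(S)| ≥ |S| for every subset S, so no violating subset exists.

none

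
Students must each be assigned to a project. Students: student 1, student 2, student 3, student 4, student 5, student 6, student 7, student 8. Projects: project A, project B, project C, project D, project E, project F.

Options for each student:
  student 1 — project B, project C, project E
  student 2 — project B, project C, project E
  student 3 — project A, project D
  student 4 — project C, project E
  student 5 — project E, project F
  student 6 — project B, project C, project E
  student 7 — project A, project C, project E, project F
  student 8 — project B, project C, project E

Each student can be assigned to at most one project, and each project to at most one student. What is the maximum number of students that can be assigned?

6

A valid assignment of size 6: student 1–project B, student 2–project C, student 3–project D, student 4–project E, student 5–project F, student 7–project A.
The set {student 1, student 2, student 4, student 6, student 8} has only 3 neighbours ({project B, project C, project E}), so by Hall's theorem at most 6 of the 8 students can be matched.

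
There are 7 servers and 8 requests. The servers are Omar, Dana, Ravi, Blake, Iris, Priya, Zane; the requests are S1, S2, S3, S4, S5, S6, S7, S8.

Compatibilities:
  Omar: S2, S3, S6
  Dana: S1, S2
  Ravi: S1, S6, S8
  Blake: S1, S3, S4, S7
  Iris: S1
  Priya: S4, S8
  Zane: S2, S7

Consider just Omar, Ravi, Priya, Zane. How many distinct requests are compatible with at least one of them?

7

The union of neighbours of {Omar, Ravi, Priya, Zane} is {S1, S2, S3, S4, S6, S7, S8}, which has 7 elements.
Since |N(S)| = 7 ≥ |S| = 4, Hall's condition holds for this subset.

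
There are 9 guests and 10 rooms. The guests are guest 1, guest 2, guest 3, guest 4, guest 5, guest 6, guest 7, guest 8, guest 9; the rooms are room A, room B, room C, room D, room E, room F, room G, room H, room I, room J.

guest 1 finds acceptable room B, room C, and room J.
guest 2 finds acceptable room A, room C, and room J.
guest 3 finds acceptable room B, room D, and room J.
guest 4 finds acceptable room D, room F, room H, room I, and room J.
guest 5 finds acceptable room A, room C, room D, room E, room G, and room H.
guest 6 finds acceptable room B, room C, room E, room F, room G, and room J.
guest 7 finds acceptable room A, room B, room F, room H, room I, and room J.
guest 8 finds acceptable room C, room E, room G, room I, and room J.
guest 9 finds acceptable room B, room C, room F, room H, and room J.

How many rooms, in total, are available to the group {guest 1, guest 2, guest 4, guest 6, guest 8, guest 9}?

10

The union of neighbours of {guest 1, guest 2, guest 4, guest 6, guest 8, guest 9} is {room A, room B, room C, room D, room E, room F, room G, room H, room I, room J}, which has 10 elements.
Since |N(S)| = 10 ≥ |S| = 6, Hall's condition holds for this subset.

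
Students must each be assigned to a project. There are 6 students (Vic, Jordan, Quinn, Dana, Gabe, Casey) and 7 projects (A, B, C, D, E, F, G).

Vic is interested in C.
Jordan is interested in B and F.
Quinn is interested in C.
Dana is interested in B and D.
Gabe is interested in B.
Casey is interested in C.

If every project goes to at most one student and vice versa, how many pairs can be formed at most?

4

A valid assignment of size 4: Vic→C, Jordan→F, Dana→D, Gabe→B.
The set {Vic, Quinn, Casey} has only 1 neighbour ({C}), so by Hall's theorem at most 4 of the 6 students can be matched.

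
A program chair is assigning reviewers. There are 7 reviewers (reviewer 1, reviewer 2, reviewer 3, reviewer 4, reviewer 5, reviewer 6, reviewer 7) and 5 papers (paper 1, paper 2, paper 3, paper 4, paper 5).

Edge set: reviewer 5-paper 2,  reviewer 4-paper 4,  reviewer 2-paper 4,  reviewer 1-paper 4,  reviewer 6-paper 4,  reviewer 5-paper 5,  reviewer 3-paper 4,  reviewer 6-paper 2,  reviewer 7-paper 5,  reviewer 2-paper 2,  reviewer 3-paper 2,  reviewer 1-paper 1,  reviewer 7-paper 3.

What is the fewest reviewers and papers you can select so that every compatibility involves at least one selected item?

{reviewer 1, reviewer 5, reviewer 7, paper 2, paper 4} is a vertex cover of size 5: every edge has an endpoint in this set.
No smaller cover exists because reviewer 1–paper 1, reviewer 2–paper 2, reviewer 3–paper 4, reviewer 5–paper 5, reviewer 7–paper 3 is a matching of size 5, and a cover must include an endpoint of each of these disjoint edges (König's theorem).

5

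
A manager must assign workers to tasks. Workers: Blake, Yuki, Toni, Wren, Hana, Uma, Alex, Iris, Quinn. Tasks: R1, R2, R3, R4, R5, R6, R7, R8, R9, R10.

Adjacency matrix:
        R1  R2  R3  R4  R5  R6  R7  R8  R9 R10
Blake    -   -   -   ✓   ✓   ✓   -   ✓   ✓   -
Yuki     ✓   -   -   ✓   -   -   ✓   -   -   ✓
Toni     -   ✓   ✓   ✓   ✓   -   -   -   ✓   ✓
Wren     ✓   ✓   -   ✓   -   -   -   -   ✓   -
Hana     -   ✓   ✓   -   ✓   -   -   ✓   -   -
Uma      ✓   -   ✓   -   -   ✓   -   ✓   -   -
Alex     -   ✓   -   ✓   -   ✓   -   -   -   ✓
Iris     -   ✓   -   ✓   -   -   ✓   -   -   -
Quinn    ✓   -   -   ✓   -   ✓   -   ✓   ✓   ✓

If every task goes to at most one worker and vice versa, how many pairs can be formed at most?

For example, pair Blake–R5, Yuki–R7, Toni–R3, Wren–R1, Hana–R8, Uma–R6, Alex–R4, Iris–R2, Quinn–R9.
All 9 workers are matched, so no larger matching exists.

9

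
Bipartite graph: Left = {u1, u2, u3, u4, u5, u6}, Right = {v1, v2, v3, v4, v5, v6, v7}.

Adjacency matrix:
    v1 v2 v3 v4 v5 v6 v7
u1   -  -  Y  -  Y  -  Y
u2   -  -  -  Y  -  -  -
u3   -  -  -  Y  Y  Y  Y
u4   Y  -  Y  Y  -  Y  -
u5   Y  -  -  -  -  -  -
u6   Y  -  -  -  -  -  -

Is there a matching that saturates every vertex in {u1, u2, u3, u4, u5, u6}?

The set {u5, u6} has only 1 neighbour ({v1}), so by Hall's theorem at most 5 of the 6 left vertices can be matched.
Hence no matching covers every left vertex.

No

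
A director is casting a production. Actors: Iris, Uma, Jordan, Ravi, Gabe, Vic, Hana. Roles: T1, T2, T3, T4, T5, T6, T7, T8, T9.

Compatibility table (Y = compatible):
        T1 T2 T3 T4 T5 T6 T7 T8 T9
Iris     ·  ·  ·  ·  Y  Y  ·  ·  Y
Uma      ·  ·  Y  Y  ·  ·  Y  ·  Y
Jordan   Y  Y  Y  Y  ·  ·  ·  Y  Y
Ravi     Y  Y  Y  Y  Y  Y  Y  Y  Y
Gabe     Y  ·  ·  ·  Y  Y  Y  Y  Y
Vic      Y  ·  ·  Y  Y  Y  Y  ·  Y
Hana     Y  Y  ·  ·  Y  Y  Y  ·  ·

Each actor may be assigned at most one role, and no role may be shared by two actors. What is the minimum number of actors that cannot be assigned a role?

For example, pair Iris–T9, Uma–T3, Jordan–T8, Ravi–T5, Gabe–T6, Vic–T4, Hana–T7.
All 7 actors are matched, so no larger matching exists.
That matches 7 of the 7, leaving 0 unmatched; no matching can do better.

0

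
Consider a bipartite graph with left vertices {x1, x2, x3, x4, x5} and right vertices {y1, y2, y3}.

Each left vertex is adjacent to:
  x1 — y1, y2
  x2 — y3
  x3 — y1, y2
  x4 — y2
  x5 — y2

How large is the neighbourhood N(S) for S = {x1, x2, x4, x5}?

The union of neighbours of {x1, x2, x4, x5} is {y1, y2, y3}, which has 3 elements.
Since |N(S)| = 3 < |S| = 4, Hall's condition fails for this subset.

3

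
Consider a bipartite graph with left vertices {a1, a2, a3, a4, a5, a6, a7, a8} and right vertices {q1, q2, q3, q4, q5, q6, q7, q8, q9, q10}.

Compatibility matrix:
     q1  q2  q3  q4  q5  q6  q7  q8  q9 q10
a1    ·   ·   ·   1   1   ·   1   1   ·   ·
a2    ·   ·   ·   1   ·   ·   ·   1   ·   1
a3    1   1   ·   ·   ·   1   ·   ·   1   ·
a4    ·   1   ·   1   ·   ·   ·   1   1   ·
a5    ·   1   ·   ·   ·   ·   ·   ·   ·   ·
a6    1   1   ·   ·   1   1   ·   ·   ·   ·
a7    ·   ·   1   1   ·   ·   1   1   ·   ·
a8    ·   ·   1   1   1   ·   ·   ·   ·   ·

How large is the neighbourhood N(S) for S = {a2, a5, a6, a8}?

8

The union of neighbours of {a2, a5, a6, a8} is {q1, q2, q3, q4, q5, q6, q8, q10}, which has 8 elements.
Since |N(S)| = 8 ≥ |S| = 4, Hall's condition holds for this subset.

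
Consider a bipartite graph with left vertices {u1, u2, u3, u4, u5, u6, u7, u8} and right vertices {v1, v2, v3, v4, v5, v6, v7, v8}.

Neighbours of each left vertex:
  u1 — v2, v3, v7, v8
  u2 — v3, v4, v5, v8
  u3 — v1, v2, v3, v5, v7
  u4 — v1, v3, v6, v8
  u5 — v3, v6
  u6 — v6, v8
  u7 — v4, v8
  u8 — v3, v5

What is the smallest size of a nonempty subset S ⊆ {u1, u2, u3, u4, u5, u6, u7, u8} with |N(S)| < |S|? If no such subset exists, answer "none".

A matching saturating every left vertex exists, for instance u1→v7, u2→v5, u3→v2, u4→v1, u5→v6, u6→v8, u7→v4, u8→v3.
By Hall's marriage theorem, this means |N(S)| ≥ |S| for every subset S, so no violating subset exists.

none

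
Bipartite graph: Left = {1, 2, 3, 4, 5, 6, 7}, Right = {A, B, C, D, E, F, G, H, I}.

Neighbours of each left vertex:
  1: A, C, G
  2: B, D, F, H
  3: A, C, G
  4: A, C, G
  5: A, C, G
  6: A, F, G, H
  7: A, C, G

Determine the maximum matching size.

5

A valid assignment of size 5: 1-A, 2-B, 3-G, 4-C, 6-F.
The set {1, 3, 4, 5, 7} has only 3 neighbours ({A, C, G}), so by Hall's theorem at most 5 of the 7 left vertices can be matched.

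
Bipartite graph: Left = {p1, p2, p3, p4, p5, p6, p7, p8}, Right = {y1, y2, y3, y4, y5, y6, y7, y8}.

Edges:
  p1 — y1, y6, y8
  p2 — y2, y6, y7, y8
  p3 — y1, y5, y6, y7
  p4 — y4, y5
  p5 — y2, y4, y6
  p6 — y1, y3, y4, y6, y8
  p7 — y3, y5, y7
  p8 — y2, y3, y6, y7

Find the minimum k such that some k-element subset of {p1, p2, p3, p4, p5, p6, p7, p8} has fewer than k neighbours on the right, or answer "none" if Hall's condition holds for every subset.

A matching saturating every left vertex exists, for instance p1→y6, p2→y8, p3→y1, p4→y5, p5→y2, p6→y4, p7→y7, p8→y3.
By Hall's marriage theorem, this means |N(S)| ≥ |S| for every subset S, so no violating subset exists.

none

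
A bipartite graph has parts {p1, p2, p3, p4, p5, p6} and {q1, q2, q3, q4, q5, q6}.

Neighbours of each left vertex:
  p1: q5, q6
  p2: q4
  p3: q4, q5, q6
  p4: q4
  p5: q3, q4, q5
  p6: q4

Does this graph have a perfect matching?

No

The set {p2, p4, p6} has only 1 neighbour ({q4}), so by Hall's theorem at most 4 of the 6 left vertices can be matched.
Hence no matching covers every left vertex.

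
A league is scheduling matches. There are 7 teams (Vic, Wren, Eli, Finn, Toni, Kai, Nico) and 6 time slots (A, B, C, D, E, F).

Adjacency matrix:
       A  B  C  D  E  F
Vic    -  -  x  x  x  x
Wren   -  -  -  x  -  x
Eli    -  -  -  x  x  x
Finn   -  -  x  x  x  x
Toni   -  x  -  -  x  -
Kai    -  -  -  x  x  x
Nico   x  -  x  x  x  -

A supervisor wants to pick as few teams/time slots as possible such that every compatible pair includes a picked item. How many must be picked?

6

The 6 edges Vic–C, Wren–F, Eli–D, Finn–E, Toni–B, Nico–A form a matching, so any vertex cover needs at least 6 vertices (one per matched edge).
Conversely {Toni, Nico, C, D, E, F} meets every edge and has exactly 6 vertices, so 6 is optimal.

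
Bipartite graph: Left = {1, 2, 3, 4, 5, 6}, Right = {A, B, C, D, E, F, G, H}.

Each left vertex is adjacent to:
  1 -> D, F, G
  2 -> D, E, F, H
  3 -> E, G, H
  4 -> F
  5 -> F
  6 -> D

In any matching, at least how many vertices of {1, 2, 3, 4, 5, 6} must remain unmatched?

For example, pair 1→G, 2→H, 3→E, 4→F, 6→D.
The set {4, 5} has only 1 neighbour ({F}), so by Hall's theorem at most 5 of the 6 left vertices can be matched.
That matches 5 of the 6, leaving 1 unmatched; no matching can do better.

1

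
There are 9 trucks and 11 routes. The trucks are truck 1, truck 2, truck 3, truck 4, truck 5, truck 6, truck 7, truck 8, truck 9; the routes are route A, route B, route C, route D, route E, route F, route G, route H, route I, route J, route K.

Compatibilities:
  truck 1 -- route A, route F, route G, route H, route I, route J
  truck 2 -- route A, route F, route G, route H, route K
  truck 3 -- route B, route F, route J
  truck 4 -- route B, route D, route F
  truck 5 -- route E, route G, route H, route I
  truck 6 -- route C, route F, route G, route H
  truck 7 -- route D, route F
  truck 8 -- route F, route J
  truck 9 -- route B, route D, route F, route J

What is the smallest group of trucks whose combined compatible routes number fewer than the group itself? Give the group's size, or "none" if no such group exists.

Take S = {truck 3, truck 4, truck 7, truck 8, truck 9}. Its neighbourhood is {route B, route D, route F, route J}, so |N(S)| = 4 < |S| = 5.
Every subset of size less than 5 has at least as many neighbours as members, so 5 is the minimum.

5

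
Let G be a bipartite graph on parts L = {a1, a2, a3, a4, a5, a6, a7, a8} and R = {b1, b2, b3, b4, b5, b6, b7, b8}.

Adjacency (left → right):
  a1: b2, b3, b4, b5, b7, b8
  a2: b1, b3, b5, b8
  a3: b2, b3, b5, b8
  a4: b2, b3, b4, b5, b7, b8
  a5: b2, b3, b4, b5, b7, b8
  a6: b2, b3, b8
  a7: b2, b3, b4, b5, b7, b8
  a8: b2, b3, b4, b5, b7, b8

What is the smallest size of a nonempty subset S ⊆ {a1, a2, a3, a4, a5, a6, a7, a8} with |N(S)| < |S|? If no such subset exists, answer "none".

Take S = {a1, a3, a4, a5, a6, a7, a8}. Its neighbourhood is {b2, b3, b4, b5, b7, b8}, so |N(S)| = 6 < |S| = 7.
Every subset of size less than 7 has at least as many neighbours as members, so 7 is the minimum.

7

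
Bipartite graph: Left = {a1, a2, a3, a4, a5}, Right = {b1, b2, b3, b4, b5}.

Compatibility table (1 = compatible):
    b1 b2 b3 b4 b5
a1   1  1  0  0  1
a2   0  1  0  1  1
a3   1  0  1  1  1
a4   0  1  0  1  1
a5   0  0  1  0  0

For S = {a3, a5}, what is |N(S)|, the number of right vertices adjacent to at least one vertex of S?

4

The union of neighbours of {a3, a5} is {b1, b3, b4, b5}, which has 4 elements.
Since |N(S)| = 4 ≥ |S| = 2, Hall's condition holds for this subset.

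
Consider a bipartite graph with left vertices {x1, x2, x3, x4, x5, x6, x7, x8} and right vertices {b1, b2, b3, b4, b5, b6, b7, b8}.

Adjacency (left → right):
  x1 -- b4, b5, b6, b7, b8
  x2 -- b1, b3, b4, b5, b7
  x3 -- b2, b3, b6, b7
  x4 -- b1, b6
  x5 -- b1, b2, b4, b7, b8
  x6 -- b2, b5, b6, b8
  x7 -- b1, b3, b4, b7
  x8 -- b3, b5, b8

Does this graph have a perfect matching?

Yes

A valid assignment of size 8: x1–b5, x2–b4, x3–b2, x4–b6, x5–b1, x6–b8, x7–b7, x8–b3.
Every left vertex is matched, so this is a perfect matching.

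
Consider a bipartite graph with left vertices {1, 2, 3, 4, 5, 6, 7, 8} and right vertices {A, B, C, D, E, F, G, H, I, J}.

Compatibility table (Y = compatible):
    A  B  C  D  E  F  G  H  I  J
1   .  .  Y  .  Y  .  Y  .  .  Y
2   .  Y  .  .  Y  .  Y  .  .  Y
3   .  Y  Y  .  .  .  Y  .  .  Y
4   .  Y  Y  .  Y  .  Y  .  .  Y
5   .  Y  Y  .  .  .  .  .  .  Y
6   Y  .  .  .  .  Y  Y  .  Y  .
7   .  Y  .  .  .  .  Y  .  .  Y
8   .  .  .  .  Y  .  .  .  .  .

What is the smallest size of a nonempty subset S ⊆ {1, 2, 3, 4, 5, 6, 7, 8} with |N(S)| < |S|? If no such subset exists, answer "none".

6

Take S = {1, 2, 3, 4, 5, 7}. Its neighbourhood is {B, C, E, G, J}, so |N(S)| = 5 < |S| = 6.
Every subset of size less than 6 has at least as many neighbours as members, so 6 is the minimum.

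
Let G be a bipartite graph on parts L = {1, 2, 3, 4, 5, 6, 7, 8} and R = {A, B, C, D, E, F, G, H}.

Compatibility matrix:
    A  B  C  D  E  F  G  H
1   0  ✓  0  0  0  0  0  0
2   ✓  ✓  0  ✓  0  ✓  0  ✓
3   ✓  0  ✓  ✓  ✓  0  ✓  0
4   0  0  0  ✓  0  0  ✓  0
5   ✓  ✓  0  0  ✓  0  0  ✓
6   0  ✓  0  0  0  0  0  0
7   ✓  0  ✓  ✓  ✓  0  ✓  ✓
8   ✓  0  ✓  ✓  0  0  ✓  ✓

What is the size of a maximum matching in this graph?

7

For example, pair 1→B, 2→F, 3→E, 4→D, 5→H, 7→A, 8→G.
The set {1, 6} has only 1 neighbour ({B}), so by Hall's theorem at most 7 of the 8 left vertices can be matched.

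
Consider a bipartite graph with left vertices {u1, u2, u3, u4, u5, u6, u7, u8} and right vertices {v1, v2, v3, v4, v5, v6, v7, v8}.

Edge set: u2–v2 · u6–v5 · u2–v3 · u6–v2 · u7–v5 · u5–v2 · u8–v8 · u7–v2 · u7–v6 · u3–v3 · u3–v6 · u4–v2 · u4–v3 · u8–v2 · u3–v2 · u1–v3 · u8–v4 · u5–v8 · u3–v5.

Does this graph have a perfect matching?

The set {u1, u2, u3, u4, u6, u7} has only 4 neighbours ({v2, v3, v5, v6}), so by Hall's theorem at most 6 of the 8 left vertices can be matched.
Hence no matching covers every left vertex.

No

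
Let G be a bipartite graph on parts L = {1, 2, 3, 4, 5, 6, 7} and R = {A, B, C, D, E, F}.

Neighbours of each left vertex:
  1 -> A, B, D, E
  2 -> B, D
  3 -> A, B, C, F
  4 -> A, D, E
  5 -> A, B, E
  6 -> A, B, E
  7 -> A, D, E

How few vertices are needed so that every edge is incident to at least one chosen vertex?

{3, A, B, D, E} is a vertex cover of size 5: every edge has an endpoint in this set.
No smaller cover exists because 1–E, 2–D, 3–F, 4–A, 5–B is a matching of size 5, and a cover must include an endpoint of each of these disjoint edges (König's theorem).

5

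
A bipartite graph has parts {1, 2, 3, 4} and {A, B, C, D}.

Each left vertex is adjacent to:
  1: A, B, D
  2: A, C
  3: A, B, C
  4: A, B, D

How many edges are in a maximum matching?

4

For example, pair 1–D, 2–A, 3–C, 4–B.
This saturates every left vertex, so 4 is the maximum.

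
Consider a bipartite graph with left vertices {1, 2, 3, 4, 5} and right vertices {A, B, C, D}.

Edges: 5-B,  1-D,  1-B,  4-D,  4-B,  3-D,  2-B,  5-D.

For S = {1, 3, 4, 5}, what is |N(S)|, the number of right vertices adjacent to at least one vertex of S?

2

The union of neighbours of {1, 3, 4, 5} is {B, D}, which has 2 elements.
Since |N(S)| = 2 < |S| = 4, Hall's condition fails for this subset.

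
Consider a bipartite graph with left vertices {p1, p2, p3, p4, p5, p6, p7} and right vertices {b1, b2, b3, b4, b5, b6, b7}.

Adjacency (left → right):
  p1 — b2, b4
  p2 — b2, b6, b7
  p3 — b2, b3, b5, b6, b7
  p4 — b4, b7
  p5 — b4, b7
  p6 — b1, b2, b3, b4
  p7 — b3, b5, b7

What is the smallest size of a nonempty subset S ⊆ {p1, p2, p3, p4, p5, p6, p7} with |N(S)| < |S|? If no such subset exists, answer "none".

A matching saturating every left vertex exists, for instance p1→b2, p2→b6, p3→b5, p4→b4, p5→b7, p6→b1, p7→b3.
By Hall's marriage theorem, this means |N(S)| ≥ |S| for every subset S, so no violating subset exists.

none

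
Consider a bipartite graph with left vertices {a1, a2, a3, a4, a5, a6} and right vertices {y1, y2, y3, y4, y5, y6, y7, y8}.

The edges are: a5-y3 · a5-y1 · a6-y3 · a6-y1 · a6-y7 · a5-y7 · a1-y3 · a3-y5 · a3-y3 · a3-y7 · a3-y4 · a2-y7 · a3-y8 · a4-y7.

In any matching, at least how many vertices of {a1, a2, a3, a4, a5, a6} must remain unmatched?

2

A valid assignment of size 4: a1→y3, a2→y7, a3→y8, a5→y1.
The set {a1, a2, a4, a5, a6} has only 3 neighbours ({y1, y3, y7}), so by Hall's theorem at most 4 of the 6 left vertices can be matched.
That matches 4 of the 6, leaving 2 unmatched; no matching can do better.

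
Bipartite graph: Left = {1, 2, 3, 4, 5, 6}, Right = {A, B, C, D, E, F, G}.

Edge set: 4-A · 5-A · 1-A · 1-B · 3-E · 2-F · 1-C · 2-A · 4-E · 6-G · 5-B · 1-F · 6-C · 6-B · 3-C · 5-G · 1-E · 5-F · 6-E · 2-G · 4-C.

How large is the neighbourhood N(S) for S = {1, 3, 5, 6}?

6

The union of neighbours of {1, 3, 5, 6} is {A, B, C, E, F, G}, which has 6 elements.
Since |N(S)| = 6 ≥ |S| = 4, Hall's condition holds for this subset.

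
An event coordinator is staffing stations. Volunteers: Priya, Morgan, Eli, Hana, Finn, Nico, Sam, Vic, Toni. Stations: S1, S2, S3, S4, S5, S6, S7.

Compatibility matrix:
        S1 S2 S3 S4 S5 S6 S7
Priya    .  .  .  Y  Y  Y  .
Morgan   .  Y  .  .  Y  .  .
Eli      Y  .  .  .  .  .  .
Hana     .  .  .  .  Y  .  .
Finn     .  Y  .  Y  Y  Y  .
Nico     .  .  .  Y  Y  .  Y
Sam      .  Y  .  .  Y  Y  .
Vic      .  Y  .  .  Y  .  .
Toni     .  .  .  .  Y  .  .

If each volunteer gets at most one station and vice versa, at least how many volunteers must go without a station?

3

For example, pair Priya–S6, Morgan–S2, Eli–S1, Hana–S5, Finn–S4, Nico–S7.
The set {Priya, Morgan, Hana, Finn, Sam, Vic, Toni} has only 4 neighbours ({S2, S4, S5, S6}), so by Hall's theorem at most 6 of the 9 volunteers can be matched.
That matches 6 of the 9, leaving 3 unmatched; no matching can do better.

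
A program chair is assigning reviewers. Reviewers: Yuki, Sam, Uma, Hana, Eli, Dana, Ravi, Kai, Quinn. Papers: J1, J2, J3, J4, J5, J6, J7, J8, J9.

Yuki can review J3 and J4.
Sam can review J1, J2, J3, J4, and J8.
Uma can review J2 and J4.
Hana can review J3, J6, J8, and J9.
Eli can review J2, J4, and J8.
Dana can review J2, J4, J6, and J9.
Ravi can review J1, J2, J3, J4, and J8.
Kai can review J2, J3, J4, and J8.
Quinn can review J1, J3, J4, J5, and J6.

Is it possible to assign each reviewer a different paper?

The set {Yuki, Sam, Uma, Eli, Ravi, Kai} has only 5 neighbours ({J1, J2, J3, J4, J8}), so by Hall's theorem at most 8 of the 9 reviewers can be matched.
Hence no matching covers every reviewer.

No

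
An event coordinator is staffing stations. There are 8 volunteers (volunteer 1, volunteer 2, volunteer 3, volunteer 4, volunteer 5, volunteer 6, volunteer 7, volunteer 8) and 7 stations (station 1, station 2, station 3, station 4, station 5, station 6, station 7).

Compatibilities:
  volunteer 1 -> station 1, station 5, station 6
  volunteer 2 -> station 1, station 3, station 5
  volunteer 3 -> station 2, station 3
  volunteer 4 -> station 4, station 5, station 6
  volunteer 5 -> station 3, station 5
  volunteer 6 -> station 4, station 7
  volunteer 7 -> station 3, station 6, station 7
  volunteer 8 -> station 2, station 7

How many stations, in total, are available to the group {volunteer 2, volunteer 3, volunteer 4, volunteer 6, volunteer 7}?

7

The union of neighbours of {volunteer 2, volunteer 3, volunteer 4, volunteer 6, volunteer 7} is {station 1, station 2, station 3, station 4, station 5, station 6, station 7}, which has 7 elements.
Since |N(S)| = 7 ≥ |S| = 5, Hall's condition holds for this subset.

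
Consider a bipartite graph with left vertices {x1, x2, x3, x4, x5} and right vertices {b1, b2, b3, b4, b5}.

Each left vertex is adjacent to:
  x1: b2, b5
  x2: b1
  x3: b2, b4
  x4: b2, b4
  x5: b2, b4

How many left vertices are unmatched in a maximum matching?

For example, pair x1-b5, x2-b1, x3-b2, x4-b4.
The set {x3, x4, x5} has only 2 neighbours ({b2, b4}), so by Hall's theorem at most 4 of the 5 left vertices can be matched.
That matches 4 of the 5, leaving 1 unmatched; no matching can do better.

1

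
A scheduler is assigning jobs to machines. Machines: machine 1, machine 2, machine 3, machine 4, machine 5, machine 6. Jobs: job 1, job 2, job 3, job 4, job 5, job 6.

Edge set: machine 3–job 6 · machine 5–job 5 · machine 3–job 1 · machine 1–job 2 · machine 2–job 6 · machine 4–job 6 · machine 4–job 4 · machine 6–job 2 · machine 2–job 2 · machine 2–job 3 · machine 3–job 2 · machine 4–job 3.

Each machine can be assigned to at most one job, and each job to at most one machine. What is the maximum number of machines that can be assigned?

5

A valid assignment of size 5: machine 1-job 2, machine 2-job 6, machine 3-job 1, machine 4-job 3, machine 5-job 5.
The set {machine 1, machine 6} has only 1 neighbour ({job 2}), so by Hall's theorem at most 5 of the 6 machines can be matched.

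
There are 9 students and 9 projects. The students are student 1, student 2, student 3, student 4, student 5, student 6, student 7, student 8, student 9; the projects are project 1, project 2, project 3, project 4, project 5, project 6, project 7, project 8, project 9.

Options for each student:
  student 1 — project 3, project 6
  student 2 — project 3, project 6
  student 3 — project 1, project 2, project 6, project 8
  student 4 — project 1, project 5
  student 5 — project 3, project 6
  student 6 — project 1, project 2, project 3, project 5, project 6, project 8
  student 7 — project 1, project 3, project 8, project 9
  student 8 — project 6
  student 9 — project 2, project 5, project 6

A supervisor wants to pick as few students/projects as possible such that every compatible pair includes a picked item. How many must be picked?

The 7 edges student 1–project 6, student 2–project 3, student 3–project 1, student 4–project 5, student 6–project 8, student 7–project 9, student 9–project 2 form a matching, so any vertex cover needs at least 7 vertices (one per matched edge).
Conversely {student 3, student 4, student 6, student 7, student 9, project 3, project 6} meets every edge and has exactly 7 vertices, so 7 is optimal.

7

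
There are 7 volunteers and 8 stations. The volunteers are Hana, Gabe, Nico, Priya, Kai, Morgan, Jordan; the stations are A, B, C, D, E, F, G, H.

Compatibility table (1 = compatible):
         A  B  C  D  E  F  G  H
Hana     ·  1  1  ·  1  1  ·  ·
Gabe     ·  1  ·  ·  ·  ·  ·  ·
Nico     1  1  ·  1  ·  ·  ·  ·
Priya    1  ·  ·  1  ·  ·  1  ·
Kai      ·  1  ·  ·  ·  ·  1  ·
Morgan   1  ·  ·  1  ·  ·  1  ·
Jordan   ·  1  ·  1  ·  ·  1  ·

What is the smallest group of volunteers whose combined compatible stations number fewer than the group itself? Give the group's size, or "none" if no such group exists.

Take S = {Gabe, Nico, Priya, Kai, Morgan}. Its neighbourhood is {A, B, D, G}, so |N(S)| = 4 < |S| = 5.
Every subset of size less than 5 has at least as many neighbours as members, so 5 is the minimum.

5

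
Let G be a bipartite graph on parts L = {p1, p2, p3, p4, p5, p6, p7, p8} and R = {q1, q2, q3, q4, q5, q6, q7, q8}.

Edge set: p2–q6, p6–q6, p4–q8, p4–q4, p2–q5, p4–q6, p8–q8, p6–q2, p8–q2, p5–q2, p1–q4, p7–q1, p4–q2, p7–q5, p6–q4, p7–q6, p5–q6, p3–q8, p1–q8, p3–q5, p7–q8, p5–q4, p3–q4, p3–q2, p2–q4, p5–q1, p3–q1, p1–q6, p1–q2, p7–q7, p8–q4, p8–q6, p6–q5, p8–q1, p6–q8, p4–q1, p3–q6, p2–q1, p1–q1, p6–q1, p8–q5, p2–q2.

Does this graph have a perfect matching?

The set {p1, p2, p3, p4, p5, p6, p8} has only 6 neighbours ({q1, q2, q4, q5, q6, q8}), so by Hall's theorem at most 7 of the 8 left vertices can be matched.
Hence no matching covers every left vertex.

No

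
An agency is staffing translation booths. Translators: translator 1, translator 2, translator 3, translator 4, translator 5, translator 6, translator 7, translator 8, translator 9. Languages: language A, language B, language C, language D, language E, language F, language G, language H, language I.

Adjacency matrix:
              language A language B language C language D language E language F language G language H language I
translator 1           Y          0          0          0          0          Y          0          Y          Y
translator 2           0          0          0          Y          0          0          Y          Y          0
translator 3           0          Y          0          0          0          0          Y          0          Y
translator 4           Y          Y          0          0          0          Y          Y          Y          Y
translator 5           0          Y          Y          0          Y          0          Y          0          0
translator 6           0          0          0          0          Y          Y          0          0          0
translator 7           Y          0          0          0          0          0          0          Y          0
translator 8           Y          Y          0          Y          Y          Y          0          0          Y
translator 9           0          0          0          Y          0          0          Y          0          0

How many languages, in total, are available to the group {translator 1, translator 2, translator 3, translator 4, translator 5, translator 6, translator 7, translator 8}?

9

The union of neighbours of {translator 1, translator 2, translator 3, translator 4, translator 5, translator 6, translator 7, translator 8} is {language A, language B, language C, language D, language E, language F, language G, language H, language I}, which has 9 elements.
Since |N(S)| = 9 ≥ |S| = 8, Hall's condition holds for this subset.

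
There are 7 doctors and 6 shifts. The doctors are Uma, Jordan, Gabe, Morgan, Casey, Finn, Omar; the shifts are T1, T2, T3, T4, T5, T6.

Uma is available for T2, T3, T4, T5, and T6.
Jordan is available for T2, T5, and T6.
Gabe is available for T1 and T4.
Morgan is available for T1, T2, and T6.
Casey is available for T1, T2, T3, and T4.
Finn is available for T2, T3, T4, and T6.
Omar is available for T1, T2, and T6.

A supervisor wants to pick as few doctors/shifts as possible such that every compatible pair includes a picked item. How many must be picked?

6

A maximum matching has 6 edges (e.g. Uma–T5, Jordan–T6, Gabe–T1, Morgan–T2, Casey–T3, Finn–T4).
By König's theorem the minimum vertex cover has the same size. One such cover is {T1, T2, T3, T4, T5, T6}.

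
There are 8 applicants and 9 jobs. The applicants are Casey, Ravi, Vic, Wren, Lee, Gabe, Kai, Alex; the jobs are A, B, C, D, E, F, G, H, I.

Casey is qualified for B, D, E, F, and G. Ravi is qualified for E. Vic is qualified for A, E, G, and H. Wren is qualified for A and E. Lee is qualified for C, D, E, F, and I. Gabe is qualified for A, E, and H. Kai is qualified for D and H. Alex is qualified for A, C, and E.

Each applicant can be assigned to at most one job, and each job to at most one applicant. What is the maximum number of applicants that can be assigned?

For example, pair Casey–B, Ravi–E, Vic–G, Wren–A, Lee–F, Gabe–H, Kai–D, Alex–C.
This saturates every applicant, so 8 is the maximum.

8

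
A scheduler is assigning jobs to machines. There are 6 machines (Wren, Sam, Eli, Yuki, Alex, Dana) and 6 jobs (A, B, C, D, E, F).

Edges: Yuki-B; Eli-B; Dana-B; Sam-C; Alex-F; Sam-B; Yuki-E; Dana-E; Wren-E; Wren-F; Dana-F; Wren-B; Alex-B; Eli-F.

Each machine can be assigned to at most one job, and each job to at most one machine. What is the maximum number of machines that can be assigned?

4

A valid assignment of size 4: Wren-E, Sam-C, Eli-F, Yuki-B.
The set {Wren, Eli, Yuki, Alex, Dana} has only 3 neighbours ({B, E, F}), so by Hall's theorem at most 4 of the 6 machines can be matched.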